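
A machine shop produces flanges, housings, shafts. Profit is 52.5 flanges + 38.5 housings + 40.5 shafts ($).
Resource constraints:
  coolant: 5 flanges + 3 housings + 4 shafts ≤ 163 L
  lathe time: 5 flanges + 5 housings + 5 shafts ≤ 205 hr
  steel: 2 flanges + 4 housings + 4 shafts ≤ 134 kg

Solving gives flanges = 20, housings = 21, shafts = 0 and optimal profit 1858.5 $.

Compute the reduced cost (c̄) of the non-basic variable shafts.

Check each constraint at x*: coolant 163/163 (tight); lathe time 205/205 (tight); steel 124/134 (slack 10).
By complementary slackness, y = 0 for the non-binding constraint.
Dual feasibility on the basic columns requires 5·y_coolant + 5·y_lathe time = 52.5, 3·y_coolant + 5·y_lathe time = 38.5.
Solving: y_coolant = 7, y_lathe time = 3.5.
Reduced cost of shafts: c₃ − yᵀa₃ = 40.5 − (7·4 + 3.5·5) = 40.5 − 45.5 = -5.

-5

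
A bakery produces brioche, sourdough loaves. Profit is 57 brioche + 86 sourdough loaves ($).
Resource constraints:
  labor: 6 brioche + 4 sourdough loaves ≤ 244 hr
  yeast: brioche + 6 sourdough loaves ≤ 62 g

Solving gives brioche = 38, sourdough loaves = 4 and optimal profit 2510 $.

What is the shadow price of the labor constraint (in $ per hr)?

Check each constraint at x*: labor 244/244 (tight); yeast 62/62 (tight).
Dual feasibility on the basic columns requires 6·y_labor + 1·y_yeast = 57, 4·y_labor + 6·y_yeast = 86.
→ y_labor = 8 and y_yeast = 9.
Shadow price of labor = 8.

8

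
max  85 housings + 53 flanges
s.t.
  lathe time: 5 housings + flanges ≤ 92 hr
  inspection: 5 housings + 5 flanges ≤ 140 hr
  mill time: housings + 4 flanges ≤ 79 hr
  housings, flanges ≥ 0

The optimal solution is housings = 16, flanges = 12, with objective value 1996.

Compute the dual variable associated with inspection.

9

Binding: lathe time and inspection. Non-binding: mill time (15 unused).
Slack constraints have shadow price 0 (complementary slackness).
From A_Bᵀ y = c: 5·y_lathe time + 5·y_inspection = 85; 1·y_lathe time + 5·y_inspection = 53.
This yields shadow prices y_lathe time = 8, y_inspection = 9.
Shadow price of inspection = 9.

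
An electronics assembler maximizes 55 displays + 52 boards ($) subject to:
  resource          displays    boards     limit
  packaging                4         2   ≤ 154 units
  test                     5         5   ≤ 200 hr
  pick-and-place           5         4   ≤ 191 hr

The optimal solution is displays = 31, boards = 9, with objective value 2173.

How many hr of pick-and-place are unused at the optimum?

0

pick-and-place used = 5·31 + 4·9 = 191; slack = 191 − 191 = 0.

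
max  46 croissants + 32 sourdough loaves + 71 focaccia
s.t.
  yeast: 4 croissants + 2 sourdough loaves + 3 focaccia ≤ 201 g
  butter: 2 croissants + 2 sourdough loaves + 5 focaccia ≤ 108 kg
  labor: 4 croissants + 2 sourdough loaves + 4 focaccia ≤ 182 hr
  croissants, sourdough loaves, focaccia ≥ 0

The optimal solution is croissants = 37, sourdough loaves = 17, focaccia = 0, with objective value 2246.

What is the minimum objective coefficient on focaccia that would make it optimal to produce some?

Binding: butter and labor. Non-binding: yeast (19 unused).
By complementary slackness, y = 0 for the non-binding constraint.
The binding rows give the dual system: 2·y_butter + 4·y_labor = 46 and 2·y_butter + 2·y_labor = 32.
→ y_butter = 9 and y_labor = 7.
focaccia enters the basis when its profit ≥ yᵀa₃ = 9·5 + 7·4 = 73.

73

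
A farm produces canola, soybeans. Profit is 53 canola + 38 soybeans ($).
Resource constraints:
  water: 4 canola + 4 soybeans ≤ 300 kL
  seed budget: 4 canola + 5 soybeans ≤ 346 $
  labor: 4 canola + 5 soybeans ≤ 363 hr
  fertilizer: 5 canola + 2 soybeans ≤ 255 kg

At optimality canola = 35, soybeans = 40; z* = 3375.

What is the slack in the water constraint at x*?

0

water used = 4·35 + 4·40 = 300; slack = 300 − 300 = 0.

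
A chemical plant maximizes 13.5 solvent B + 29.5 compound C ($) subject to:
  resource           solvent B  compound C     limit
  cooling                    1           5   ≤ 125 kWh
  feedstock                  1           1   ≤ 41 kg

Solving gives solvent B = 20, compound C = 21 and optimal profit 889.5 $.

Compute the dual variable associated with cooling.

At the optimum: cooling uses 125 of 125 (binding); feedstock uses 41 of 41 (binding).
From A_Bᵀ y = c: 1·y_cooling + 1·y_feedstock = 13.5; 5·y_cooling + 1·y_feedstock = 29.5.
→ y_cooling = 4 and y_feedstock = 9.5.
Shadow price of cooling = 4.

4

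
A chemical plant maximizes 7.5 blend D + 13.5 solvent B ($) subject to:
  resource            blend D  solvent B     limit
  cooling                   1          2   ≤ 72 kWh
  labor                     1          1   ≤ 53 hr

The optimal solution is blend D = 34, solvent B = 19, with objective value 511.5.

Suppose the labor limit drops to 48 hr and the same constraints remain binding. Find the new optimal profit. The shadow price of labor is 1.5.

504

Δb = -5, so new z* = 511.5 + (1.5)·(-5) = 511.5 − 7.5 = 504.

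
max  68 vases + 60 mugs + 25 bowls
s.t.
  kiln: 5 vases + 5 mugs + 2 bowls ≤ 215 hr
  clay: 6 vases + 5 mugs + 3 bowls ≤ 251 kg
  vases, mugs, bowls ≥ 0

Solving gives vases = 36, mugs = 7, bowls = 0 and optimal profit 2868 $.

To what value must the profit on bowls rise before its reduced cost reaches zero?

32

Both kiln and clay are binding at x*.
The binding rows give the dual system: 5·y_kiln + 6·y_clay = 68 and 5·y_kiln + 5·y_clay = 60.
This yields shadow prices y_kiln = 4, y_clay = 8.
bowls enters the basis when its profit ≥ yᵀa₃ = 4·2 + 8·3 = 32.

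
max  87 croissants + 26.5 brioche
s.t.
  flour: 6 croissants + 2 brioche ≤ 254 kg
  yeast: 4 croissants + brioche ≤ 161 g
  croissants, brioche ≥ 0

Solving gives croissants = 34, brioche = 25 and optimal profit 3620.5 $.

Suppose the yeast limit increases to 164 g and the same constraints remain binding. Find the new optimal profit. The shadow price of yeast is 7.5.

Δb = 3, so new z* = 3620.5 + (7.5)·(3) = 3620.5 + 22.5 = 3643.

3643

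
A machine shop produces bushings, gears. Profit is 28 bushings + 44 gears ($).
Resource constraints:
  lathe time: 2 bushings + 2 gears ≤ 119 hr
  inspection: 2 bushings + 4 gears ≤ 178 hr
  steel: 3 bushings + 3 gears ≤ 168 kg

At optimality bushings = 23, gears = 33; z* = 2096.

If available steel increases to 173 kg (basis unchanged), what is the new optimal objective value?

At the optimum: lathe time uses 112 of 119 (slack = 7); inspection uses 178 of 178 (binding); steel uses 168 of 168 (binding).
Since lathe time is not tight, its dual is 0.
From A_Bᵀ y = c: 2·y_inspection + 3·y_steel = 28; 4·y_inspection + 3·y_steel = 44.
→ y_inspection = 8 and y_steel = 4.
Δz = y_steel·Δb = 4 × (5) = 20, so new z* = 2096 + 20 = 2116.

2116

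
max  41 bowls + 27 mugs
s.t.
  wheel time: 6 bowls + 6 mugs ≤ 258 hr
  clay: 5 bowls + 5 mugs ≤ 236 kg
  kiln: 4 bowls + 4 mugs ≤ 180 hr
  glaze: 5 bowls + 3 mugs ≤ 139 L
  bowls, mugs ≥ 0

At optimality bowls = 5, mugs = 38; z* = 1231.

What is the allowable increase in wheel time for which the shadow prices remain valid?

Binding constraints: wheel time, glaze. The basis is B = [[6,6],[5,3]] with det -12.
Per unit increase in wheel time, x* moves by d = (-0.25, 0.4167).
The basis stays optimal until kiln becomes binding; allowable increase = 12 hr.

12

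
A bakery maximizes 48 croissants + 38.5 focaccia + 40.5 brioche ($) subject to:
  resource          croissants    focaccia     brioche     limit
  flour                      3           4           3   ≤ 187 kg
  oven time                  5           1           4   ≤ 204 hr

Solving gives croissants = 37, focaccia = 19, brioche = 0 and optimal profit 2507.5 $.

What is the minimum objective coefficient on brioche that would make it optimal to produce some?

Check each constraint at x*: flour 187/187 (tight); oven time 204/204 (tight).
From A_Bᵀ y = c: 3·y_flour + 5·y_oven time = 48; 4·y_flour + 1·y_oven time = 38.5.
This yields shadow prices y_flour = 8.5, y_oven time = 4.5.
brioche enters the basis when its profit ≥ yᵀa₃ = 8.5·3 + 4.5·4 = 43.5.

43.5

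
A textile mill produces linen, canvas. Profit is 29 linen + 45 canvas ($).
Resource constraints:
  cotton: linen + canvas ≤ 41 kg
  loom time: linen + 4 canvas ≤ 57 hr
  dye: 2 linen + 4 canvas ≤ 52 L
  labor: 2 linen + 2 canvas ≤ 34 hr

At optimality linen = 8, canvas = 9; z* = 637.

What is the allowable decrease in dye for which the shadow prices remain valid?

Binding constraints: dye, labor. The basis is B = [[2,4],[2,2]] with det -4.
Per unit decrease in dye, x* moves by d = (0.5, -0.5).
The basis stays optimal until canvas reaches 0; allowable decrease = 18 L.

18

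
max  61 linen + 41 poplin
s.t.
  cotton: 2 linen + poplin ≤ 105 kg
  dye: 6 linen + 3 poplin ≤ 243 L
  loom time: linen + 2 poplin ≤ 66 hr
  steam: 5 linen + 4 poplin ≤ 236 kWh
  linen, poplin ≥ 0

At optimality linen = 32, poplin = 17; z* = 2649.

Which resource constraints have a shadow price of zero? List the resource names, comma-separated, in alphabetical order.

cotton: 81/105 (slack 24)
dye: 243/243 (binding)
loom time: 66/66 (binding)
steam: 228/236 (slack 8)
By complementary slackness, a constraint with positive slack has shadow price 0 → cotton, steam.

cotton, steam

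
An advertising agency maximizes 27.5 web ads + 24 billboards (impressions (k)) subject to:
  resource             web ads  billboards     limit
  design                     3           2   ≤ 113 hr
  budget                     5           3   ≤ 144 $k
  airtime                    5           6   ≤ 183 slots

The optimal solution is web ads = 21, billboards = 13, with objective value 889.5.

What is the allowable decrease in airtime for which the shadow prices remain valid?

Binding constraints: budget, airtime. The basis is B = [[5,3],[5,6]] with det 15.
Per unit decrease in airtime, x* moves by d = (0.2, -0.3333).
The basis stays optimal until billboards reaches 0; allowable decrease = 39 slots.

39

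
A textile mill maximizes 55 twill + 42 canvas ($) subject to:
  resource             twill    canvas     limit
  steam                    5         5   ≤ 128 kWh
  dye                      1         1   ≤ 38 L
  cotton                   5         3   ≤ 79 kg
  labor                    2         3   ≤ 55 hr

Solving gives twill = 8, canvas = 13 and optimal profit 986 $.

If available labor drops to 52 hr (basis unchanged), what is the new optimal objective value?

Binding: cotton and labor. Non-binding: steam (23 unused), dye (17 unused).
Slack constraints have shadow price 0 (complementary slackness).
The binding rows give the dual system: 5·y_cotton + 2·y_labor = 55 and 3·y_cotton + 3·y_labor = 42.
→ y_cotton = 9 and y_labor = 5.
Δz = y_labor·Δb = 5 × (-3) = -15, so new z* = 986 − 15 = 971.

971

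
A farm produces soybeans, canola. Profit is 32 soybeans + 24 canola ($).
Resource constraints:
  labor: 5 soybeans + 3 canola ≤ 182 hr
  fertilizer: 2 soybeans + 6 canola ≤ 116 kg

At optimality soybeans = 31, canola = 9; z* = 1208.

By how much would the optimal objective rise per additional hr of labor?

At the optimum: labor uses 182 of 182 (binding); fertilizer uses 116 of 116 (binding).
From A_Bᵀ y = c: 5·y_labor + 2·y_fertilizer = 32; 3·y_labor + 6·y_fertilizer = 24.
This yields shadow prices y_labor = 6, y_fertilizer = 1.
Shadow price of labor = 6.

6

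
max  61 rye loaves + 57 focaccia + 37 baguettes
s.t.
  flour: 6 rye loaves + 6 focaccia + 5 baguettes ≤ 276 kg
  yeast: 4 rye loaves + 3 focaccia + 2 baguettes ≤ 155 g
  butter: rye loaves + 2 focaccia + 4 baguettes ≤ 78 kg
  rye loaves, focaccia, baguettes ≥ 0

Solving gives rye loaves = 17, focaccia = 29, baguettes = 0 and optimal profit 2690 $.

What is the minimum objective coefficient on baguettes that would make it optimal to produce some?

45.5

Binding: flour and yeast. Non-binding: butter (3 unused).
Slack constraints have shadow price 0 (complementary slackness).
Dual feasibility on the basic columns requires 6·y_flour + 4·y_yeast = 61, 6·y_flour + 3·y_yeast = 57.
Solving: y_flour = 7.5, y_yeast = 4.
baguettes enters the basis when its profit ≥ yᵀa₃ = 7.5·5 + 4·2 = 45.5.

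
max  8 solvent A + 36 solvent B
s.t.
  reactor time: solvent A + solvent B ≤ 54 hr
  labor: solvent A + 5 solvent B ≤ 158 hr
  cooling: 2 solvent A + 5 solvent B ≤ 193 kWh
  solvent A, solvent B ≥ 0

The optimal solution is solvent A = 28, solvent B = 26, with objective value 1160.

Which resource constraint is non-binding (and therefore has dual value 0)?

reactor time: 54/54 (binding)
labor: 158/158 (binding)
cooling: 186/193 (slack 7)
By complementary slackness, a constraint with positive slack has shadow price 0 → cooling.

cooling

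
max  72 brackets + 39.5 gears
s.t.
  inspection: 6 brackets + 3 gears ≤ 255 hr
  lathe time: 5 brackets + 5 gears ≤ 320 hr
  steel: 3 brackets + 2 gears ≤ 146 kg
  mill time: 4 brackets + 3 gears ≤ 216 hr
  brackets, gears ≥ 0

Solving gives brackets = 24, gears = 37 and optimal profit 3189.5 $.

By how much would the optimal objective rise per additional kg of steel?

7

At the optimum: inspection uses 255 of 255 (binding); lathe time uses 305 of 320 (slack = 15); steel uses 146 of 146 (binding); mill time uses 207 of 216 (slack = 9).
Slack constraints have shadow price 0 (complementary slackness).
From A_Bᵀ y = c: 6·y_inspection + 3·y_steel = 72; 3·y_inspection + 2·y_steel = 39.5.
Solving: y_inspection = 8.5, y_steel = 7.
Shadow price of steel = 7.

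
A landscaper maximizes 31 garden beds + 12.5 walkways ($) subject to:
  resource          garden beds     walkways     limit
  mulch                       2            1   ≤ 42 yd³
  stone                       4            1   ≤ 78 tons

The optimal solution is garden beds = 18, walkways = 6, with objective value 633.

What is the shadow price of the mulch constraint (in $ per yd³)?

9.5

Both mulch and stone are binding at x*.
The binding rows give the dual system: 2·y_mulch + 4·y_stone = 31 and 1·y_mulch + 1·y_stone = 12.5.
This yields shadow prices y_mulch = 9.5, y_stone = 3.
Shadow price of mulch = 9.5.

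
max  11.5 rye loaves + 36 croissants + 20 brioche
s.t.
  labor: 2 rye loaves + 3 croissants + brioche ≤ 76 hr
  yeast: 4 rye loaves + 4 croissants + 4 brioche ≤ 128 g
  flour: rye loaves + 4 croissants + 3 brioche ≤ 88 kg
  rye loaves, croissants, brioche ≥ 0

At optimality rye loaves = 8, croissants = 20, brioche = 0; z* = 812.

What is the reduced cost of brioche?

At the optimum: labor uses 76 of 76 (binding); yeast uses 112 of 128 (slack = 16); flour uses 88 of 88 (binding).
Slack constraints have shadow price 0 (complementary slackness).
The binding rows give the dual system: 2·y_labor + 1·y_flour = 11.5 and 3·y_labor + 4·y_flour = 36.
This yields shadow prices y_labor = 2, y_flour = 7.5.
Reduced cost of brioche: c₃ − yᵀa₃ = 20 − (2·1 + 7.5·3) = 20 − 24.5 = -4.5.

-4.5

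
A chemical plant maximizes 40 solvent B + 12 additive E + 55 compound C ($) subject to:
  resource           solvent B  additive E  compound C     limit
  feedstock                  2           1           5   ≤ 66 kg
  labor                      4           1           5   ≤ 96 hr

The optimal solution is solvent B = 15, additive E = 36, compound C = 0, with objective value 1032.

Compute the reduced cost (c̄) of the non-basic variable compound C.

-5

At the optimum: feedstock uses 66 of 66 (binding); labor uses 96 of 96 (binding).
The binding rows give the dual system: 2·y_feedstock + 4·y_labor = 40 and 1·y_feedstock + 1·y_labor = 12.
Solving: y_feedstock = 4, y_labor = 8.
Reduced cost of compound C: c₃ − yᵀa₃ = 55 − (4·5 + 8·5) = 55 − 60 = -5.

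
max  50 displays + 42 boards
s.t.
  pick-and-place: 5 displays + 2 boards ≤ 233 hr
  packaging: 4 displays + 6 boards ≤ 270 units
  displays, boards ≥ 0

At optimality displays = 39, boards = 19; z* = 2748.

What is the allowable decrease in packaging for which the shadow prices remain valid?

Binding constraints: pick-and-place, packaging. The basis is B = [[5,2],[4,6]] with det 22.
Per unit decrease in packaging, x* moves by d = (0.0909, -0.2273).
The basis stays optimal until boards reaches 0; allowable decrease = 83.6 units.

83.6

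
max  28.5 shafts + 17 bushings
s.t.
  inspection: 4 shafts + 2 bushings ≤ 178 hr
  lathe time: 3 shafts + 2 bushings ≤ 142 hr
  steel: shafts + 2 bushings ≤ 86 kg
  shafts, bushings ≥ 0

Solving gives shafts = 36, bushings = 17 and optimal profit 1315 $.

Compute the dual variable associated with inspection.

3

Binding: inspection and lathe time. Non-binding: steel (16 unused).
By complementary slackness, y = 0 for the non-binding constraint.
From A_Bᵀ y = c: 4·y_inspection + 3·y_lathe time = 28.5; 2·y_inspection + 2·y_lathe time = 17.
This yields shadow prices y_inspection = 3, y_lathe time = 5.5.
Shadow price of inspection = 3.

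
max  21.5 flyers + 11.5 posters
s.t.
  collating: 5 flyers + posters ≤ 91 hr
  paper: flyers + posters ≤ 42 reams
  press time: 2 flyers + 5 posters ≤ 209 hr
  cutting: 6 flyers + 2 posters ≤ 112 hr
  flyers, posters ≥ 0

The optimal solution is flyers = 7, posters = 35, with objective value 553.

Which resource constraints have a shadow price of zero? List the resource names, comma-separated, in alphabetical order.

collating, press time

collating: 70/91 (slack 21)
paper: 42/42 (binding)
press time: 189/209 (slack 20)
cutting: 112/112 (binding)
By complementary slackness, a constraint with positive slack has shadow price 0 → collating, press time.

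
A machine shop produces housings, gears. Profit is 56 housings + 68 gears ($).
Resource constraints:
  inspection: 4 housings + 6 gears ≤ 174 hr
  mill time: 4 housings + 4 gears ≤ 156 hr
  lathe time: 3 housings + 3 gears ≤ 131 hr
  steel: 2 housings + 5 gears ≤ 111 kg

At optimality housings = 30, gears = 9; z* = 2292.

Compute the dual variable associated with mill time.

Binding: inspection and mill time. Non-binding: lathe time (14 unused), steel (6 unused).
Since lathe time, steel are not tight, their duals are 0.
Dual feasibility on the basic columns requires 4·y_inspection + 4·y_mill time = 56, 6·y_inspection + 4·y_mill time = 68.
→ y_inspection = 6 and y_mill time = 8.
Shadow price of mill time = 8.

8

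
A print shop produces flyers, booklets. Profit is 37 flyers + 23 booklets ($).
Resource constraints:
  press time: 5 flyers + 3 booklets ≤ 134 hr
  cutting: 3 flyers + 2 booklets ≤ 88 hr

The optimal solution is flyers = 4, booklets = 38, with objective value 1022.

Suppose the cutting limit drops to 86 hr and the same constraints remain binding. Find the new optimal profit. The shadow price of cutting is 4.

1014

Δb = -2, so new z* = 1022 + (4)·(-2) = 1022 − 8 = 1014.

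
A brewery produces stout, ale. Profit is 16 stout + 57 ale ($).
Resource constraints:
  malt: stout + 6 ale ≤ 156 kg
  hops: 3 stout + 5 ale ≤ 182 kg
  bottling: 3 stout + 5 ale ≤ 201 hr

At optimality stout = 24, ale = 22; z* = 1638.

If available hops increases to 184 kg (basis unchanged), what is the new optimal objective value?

1644

At the optimum: malt uses 156 of 156 (binding); hops uses 182 of 182 (binding); bottling uses 182 of 201 (slack = 19).
Since bottling is not tight, its dual is 0.
From A_Bᵀ y = c: 1·y_malt + 3·y_hops = 16; 6·y_malt + 5·y_hops = 57.
Solving: y_malt = 7, y_hops = 3.
Δz = y_hops·Δb = 3 × (2) = 6, so new z* = 1638 + 6 = 1644.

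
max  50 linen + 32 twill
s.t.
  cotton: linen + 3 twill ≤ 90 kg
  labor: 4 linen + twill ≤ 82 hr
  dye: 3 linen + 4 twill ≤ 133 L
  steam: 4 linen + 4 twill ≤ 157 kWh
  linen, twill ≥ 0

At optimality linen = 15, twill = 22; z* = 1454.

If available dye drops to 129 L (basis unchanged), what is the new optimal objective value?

1430

Binding: labor and dye. Non-binding: cotton (9 unused), steam (9 unused).
By complementary slackness, y = 0 for the non-binding constraints.
Dual feasibility on the basic columns requires 4·y_labor + 3·y_dye = 50, 1·y_labor + 4·y_dye = 32.
→ y_labor = 8 and y_dye = 6.
Δz = y_dye·Δb = 6 × (-4) = -24, so new z* = 1454 − 24 = 1430.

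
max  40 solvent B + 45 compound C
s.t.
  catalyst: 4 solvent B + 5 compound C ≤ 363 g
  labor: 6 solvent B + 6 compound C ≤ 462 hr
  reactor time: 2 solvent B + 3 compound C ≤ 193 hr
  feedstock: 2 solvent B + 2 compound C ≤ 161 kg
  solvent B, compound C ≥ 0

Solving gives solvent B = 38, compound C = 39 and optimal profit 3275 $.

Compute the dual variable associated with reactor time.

5

Check each constraint at x*: catalyst 347/363 (slack 16); labor 462/462 (tight); reactor time 193/193 (tight); feedstock 154/161 (slack 7).
Slack constraints have shadow price 0 (complementary slackness).
From A_Bᵀ y = c: 6·y_labor + 2·y_reactor time = 40; 6·y_labor + 3·y_reactor time = 45.
→ y_labor = 5 and y_reactor time = 5.
Shadow price of reactor time = 5.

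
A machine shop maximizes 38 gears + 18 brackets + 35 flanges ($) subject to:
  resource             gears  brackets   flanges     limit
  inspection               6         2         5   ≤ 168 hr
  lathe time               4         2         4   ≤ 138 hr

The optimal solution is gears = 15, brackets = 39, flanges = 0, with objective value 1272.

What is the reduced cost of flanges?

-2

Both inspection and lathe time are binding at x*.
The binding rows give the dual system: 6·y_inspection + 4·y_lathe time = 38 and 2·y_inspection + 2·y_lathe time = 18.
This yields shadow prices y_inspection = 1, y_lathe time = 8.
Reduced cost of flanges: c₃ − yᵀa₃ = 35 − (1·5 + 8·4) = 35 − 37 = -2.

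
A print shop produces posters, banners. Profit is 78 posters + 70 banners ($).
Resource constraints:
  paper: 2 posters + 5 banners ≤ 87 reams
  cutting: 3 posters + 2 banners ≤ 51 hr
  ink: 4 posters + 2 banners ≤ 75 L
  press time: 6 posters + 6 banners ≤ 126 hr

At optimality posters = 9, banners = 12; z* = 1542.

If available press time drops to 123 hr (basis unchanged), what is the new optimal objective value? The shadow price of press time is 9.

1515

Δb = -3, so new z* = 1542 + (9)·(-3) = 1542 − 27 = 1515.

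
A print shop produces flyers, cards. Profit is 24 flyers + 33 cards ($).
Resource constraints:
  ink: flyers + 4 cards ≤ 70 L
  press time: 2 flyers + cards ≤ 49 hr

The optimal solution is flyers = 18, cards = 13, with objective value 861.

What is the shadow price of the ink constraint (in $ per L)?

6

At the optimum: ink uses 70 of 70 (binding); press time uses 49 of 49 (binding).
From A_Bᵀ y = c: 1·y_ink + 2·y_press time = 24; 4·y_ink + 1·y_press time = 33.
Solving: y_ink = 6, y_press time = 9.
Shadow price of ink = 6.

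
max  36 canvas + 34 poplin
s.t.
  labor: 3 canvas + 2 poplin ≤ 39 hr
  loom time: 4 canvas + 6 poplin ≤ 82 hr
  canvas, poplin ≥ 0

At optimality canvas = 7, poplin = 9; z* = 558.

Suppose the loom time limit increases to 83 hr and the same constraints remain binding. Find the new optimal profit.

Both labor and loom time are binding at x*.
The binding rows give the dual system: 3·y_labor + 4·y_loom time = 36 and 2·y_labor + 6·y_loom time = 34.
This yields shadow prices y_labor = 8, y_loom time = 3.
Δz = y_loom time·Δb = 3 × (1) = 3, so new z* = 558 + 3 = 561.

561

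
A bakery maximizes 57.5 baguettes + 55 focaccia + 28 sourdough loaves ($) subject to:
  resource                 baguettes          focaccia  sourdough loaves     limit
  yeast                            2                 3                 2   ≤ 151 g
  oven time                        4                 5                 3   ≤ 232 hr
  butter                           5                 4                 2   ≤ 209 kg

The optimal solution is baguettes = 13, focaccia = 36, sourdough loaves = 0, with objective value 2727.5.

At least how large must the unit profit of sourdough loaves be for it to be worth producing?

30

Check each constraint at x*: yeast 134/151 (slack 17); oven time 232/232 (tight); butter 209/209 (tight).
Since yeast is not tight, its dual is 0.
The binding rows give the dual system: 4·y_oven time + 5·y_butter = 57.5 and 5·y_oven time + 4·y_butter = 55.
This yields shadow prices y_oven time = 5, y_butter = 7.5.
sourdough loaves enters the basis when its profit ≥ yᵀa₃ = 5·3 + 7.5·2 = 30.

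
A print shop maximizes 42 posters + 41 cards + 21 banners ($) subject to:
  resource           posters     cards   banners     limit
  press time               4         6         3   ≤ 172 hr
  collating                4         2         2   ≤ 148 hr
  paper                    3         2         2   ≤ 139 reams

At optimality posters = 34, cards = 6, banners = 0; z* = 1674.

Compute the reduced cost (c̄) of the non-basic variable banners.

At the optimum: press time uses 172 of 172 (binding); collating uses 148 of 148 (binding); paper uses 114 of 139 (slack = 25).
Slack constraints have shadow price 0 (complementary slackness).
From A_Bᵀ y = c: 4·y_press time + 4·y_collating = 42; 6·y_press time + 2·y_collating = 41.
→ y_press time = 5 and y_collating = 5.5.
Reduced cost of banners: c₃ − yᵀa₃ = 21 − (5·3 + 5.5·2) = 21 − 26 = -5.

-5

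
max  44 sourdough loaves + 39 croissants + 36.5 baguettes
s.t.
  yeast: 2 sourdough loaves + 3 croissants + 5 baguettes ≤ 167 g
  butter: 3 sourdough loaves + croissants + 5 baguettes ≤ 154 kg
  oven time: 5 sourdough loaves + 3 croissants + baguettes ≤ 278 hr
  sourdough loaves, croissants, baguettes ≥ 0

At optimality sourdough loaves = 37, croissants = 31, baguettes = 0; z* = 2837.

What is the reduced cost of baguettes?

Binding: yeast and oven time. Non-binding: butter (12 unused).
By complementary slackness, y = 0 for the non-binding constraint.
From A_Bᵀ y = c: 2·y_yeast + 5·y_oven time = 44; 3·y_yeast + 3·y_oven time = 39.
Solving: y_yeast = 7, y_oven time = 6.
Reduced cost of baguettes: c₃ − yᵀa₃ = 36.5 − (7·5 + 6·1) = 36.5 − 41 = -4.5.

-4.5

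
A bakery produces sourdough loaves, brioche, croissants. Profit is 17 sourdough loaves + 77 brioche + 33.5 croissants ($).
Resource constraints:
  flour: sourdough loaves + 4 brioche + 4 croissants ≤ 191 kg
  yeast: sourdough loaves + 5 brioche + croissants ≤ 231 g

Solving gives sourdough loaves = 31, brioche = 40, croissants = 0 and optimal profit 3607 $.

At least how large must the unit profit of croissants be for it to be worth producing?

At the optimum: flour uses 191 of 191 (binding); yeast uses 231 of 231 (binding).
Dual feasibility on the basic columns requires 1·y_flour + 1·y_yeast = 17, 4·y_flour + 5·y_yeast = 77.
This yields shadow prices y_flour = 8, y_yeast = 9.
croissants enters the basis when its profit ≥ yᵀa₃ = 8·4 + 9·1 = 41.

41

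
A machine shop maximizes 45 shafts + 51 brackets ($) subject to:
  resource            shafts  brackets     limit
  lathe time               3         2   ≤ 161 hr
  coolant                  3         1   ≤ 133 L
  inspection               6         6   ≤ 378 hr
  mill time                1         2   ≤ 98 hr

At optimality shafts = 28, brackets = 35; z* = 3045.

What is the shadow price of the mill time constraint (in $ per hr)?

Check each constraint at x*: lathe time 154/161 (slack 7); coolant 119/133 (slack 14); inspection 378/378 (tight); mill time 98/98 (tight).
Slack constraints have shadow price 0 (complementary slackness).
From A_Bᵀ y = c: 6·y_inspection + 1·y_mill time = 45; 6·y_inspection + 2·y_mill time = 51.
This yields shadow prices y_inspection = 6.5, y_mill time = 6.
Shadow price of mill time = 6.

6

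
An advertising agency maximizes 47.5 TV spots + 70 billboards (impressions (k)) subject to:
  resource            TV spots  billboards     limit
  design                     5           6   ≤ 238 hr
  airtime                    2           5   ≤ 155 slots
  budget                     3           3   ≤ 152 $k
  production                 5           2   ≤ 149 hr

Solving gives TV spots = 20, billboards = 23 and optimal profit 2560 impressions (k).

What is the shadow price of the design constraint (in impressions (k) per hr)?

7.5

Binding: design and airtime. Non-binding: budget (23 unused), production (3 unused).
Since budget, production are not tight, their duals are 0.
From A_Bᵀ y = c: 5·y_design + 2·y_airtime = 47.5; 6·y_design + 5·y_airtime = 70.
This yields shadow prices y_design = 7.5, y_airtime = 5.
Shadow price of design = 7.5.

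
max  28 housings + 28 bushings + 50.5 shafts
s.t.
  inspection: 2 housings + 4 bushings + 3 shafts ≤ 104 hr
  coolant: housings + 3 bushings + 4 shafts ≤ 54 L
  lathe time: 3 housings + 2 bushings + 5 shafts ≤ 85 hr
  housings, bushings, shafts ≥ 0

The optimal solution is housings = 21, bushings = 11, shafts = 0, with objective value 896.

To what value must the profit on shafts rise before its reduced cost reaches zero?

56

At the optimum: inspection uses 86 of 104 (slack = 18); coolant uses 54 of 54 (binding); lathe time uses 85 of 85 (binding).
By complementary slackness, y = 0 for the non-binding constraint.
Dual feasibility on the basic columns requires 1·y_coolant + 3·y_lathe time = 28, 3·y_coolant + 2·y_lathe time = 28.
This yields shadow prices y_coolant = 4, y_lathe time = 8.
shafts enters the basis when its profit ≥ yᵀa₃ = 4·4 + 8·5 = 56.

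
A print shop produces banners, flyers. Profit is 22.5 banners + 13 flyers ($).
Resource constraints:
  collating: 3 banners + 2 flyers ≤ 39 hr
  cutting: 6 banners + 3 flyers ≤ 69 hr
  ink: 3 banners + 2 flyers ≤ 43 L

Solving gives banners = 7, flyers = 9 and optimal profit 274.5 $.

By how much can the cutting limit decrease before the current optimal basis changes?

Binding constraints: collating, cutting. The basis is B = [[3,2],[6,3]] with det -3.
Per unit decrease in cutting, x* moves by d = (-0.6667, 1).
The basis stays optimal until banners reaches 0; allowable decrease = 10.5 hr.

10.5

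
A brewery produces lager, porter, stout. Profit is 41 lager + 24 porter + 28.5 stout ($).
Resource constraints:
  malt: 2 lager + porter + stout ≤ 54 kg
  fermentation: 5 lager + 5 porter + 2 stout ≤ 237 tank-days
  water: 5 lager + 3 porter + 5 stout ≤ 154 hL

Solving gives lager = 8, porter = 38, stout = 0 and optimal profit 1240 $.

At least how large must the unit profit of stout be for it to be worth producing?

At the optimum: malt uses 54 of 54 (binding); fermentation uses 230 of 237 (slack = 7); water uses 154 of 154 (binding).
By complementary slackness, y = 0 for the non-binding constraint.
From A_Bᵀ y = c: 2·y_malt + 5·y_water = 41; 1·y_malt + 3·y_water = 24.
Solving: y_malt = 3, y_water = 7.
stout enters the basis when its profit ≥ yᵀa₃ = 3·1 + 7·5 = 38.

38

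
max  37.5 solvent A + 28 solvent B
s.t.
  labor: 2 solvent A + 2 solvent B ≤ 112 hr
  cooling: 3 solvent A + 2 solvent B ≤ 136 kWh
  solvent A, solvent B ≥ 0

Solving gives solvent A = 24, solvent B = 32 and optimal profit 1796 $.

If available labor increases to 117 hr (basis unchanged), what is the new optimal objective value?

Both labor and cooling are binding at x*.
The binding rows give the dual system: 2·y_labor + 3·y_cooling = 37.5 and 2·y_labor + 2·y_cooling = 28.
This yields shadow prices y_labor = 4.5, y_cooling = 9.5.
Δz = y_labor·Δb = 4.5 × (5) = 22.5, so new z* = 1796 + 22.5 = 1818.5.

1818.5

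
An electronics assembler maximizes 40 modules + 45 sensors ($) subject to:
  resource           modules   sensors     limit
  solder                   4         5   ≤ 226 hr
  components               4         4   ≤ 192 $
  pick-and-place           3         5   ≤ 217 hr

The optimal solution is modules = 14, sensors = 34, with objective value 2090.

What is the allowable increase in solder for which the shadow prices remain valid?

2.5

Binding constraints: solder, components. The basis is B = [[4,5],[4,4]] with det -4.
Per unit increase in solder, x* moves by d = (-1, 1).
The basis stays optimal until pick-and-place becomes binding; allowable increase = 2.5 hr.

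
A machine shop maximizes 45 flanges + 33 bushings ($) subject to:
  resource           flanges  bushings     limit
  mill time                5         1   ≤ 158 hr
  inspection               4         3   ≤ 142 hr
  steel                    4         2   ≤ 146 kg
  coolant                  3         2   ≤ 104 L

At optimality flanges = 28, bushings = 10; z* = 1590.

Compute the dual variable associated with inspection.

9

Binding: inspection and coolant. Non-binding: mill time (8 unused), steel (14 unused).
Slack constraints have shadow price 0 (complementary slackness).
From A_Bᵀ y = c: 4·y_inspection + 3·y_coolant = 45; 3·y_inspection + 2·y_coolant = 33.
Solving: y_inspection = 9, y_coolant = 3.
Shadow price of inspection = 9.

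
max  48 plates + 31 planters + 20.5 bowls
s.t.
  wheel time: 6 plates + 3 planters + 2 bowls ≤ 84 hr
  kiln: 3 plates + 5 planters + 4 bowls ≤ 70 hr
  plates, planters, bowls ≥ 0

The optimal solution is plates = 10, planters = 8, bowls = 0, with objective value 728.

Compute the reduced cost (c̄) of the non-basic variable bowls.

At the optimum: wheel time uses 84 of 84 (binding); kiln uses 70 of 70 (binding).
Dual feasibility on the basic columns requires 6·y_wheel time + 3·y_kiln = 48, 3·y_wheel time + 5·y_kiln = 31.
→ y_wheel time = 7 and y_kiln = 2.
Reduced cost of bowls: c₃ − yᵀa₃ = 20.5 − (7·2 + 2·4) = 20.5 − 22 = -1.5.

-1.5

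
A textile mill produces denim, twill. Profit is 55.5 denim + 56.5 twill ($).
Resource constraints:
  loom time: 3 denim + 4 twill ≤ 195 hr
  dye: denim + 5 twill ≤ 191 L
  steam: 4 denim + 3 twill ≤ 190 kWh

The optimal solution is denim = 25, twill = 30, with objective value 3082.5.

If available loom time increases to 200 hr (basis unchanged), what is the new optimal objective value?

At the optimum: loom time uses 195 of 195 (binding); dye uses 175 of 191 (slack = 16); steam uses 190 of 190 (binding).
Since dye is not tight, its dual is 0.
The binding rows give the dual system: 3·y_loom time + 4·y_steam = 55.5 and 4·y_loom time + 3·y_steam = 56.5.
Solving: y_loom time = 8.5, y_steam = 7.5.
Δz = y_loom time·Δb = 8.5 × (5) = 42.5, so new z* = 3082.5 + 42.5 = 3125.

3125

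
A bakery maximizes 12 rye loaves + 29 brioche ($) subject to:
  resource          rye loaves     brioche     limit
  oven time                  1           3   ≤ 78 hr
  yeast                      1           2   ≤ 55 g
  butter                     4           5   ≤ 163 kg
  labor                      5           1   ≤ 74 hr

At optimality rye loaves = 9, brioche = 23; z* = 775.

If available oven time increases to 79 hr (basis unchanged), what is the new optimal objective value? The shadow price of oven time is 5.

780

Δb = 1, so new z* = 775 + (5)·(1) = 775 + 5 = 780.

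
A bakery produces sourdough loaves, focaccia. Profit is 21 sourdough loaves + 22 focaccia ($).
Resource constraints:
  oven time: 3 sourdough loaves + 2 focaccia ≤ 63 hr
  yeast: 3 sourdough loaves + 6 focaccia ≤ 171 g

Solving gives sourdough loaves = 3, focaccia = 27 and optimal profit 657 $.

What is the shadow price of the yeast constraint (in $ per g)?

At the optimum: oven time uses 63 of 63 (binding); yeast uses 171 of 171 (binding).
The binding rows give the dual system: 3·y_oven time + 3·y_yeast = 21 and 2·y_oven time + 6·y_yeast = 22.
This yields shadow prices y_oven time = 5, y_yeast = 2.
Shadow price of yeast = 2.

2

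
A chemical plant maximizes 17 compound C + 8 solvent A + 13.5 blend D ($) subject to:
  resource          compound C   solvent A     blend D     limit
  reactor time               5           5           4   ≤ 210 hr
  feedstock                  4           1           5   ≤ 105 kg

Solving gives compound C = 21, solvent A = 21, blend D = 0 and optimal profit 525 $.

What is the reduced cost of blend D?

At the optimum: reactor time uses 210 of 210 (binding); feedstock uses 105 of 105 (binding).
From A_Bᵀ y = c: 5·y_reactor time + 4·y_feedstock = 17; 5·y_reactor time + 1·y_feedstock = 8.
Solving: y_reactor time = 1, y_feedstock = 3.
Reduced cost of blend D: c₃ − yᵀa₃ = 13.5 − (1·4 + 3·5) = 13.5 − 19 = -5.5.

-5.5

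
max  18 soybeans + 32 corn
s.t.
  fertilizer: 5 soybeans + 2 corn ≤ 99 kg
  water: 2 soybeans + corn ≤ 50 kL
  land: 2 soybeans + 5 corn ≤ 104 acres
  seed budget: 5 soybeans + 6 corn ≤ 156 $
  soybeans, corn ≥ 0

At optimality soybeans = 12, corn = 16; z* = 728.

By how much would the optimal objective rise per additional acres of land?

Check each constraint at x*: fertilizer 92/99 (slack 7); water 40/50 (slack 10); land 104/104 (tight); seed budget 156/156 (tight).
Since fertilizer, water are not tight, their duals are 0.
Dual feasibility on the basic columns requires 2·y_land + 5·y_seed budget = 18, 5·y_land + 6·y_seed budget = 32.
Solving: y_land = 4, y_seed budget = 2.
Shadow price of land = 4.

4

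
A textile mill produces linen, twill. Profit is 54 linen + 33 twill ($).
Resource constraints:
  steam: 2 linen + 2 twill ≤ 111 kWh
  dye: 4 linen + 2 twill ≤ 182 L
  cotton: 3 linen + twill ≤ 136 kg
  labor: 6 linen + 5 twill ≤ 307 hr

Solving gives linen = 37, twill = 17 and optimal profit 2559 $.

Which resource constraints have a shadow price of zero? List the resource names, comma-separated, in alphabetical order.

steam: 108/111 (slack 3)
dye: 182/182 (binding)
cotton: 128/136 (slack 8)
labor: 307/307 (binding)
By complementary slackness, a constraint with positive slack has shadow price 0 → cotton, steam.

cotton, steam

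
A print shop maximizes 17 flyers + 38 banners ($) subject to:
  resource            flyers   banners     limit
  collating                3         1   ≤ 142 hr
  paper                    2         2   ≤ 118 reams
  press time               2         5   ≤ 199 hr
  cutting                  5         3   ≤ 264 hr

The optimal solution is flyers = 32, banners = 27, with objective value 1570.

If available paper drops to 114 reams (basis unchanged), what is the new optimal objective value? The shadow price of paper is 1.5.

Δb = -4, so new z* = 1570 + (1.5)·(-4) = 1570 − 6 = 1564.

1564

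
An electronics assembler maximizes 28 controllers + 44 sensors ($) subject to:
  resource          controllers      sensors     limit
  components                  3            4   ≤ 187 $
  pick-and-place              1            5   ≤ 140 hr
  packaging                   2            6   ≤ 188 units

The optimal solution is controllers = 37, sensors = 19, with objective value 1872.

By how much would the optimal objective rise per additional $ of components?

8

At the optimum: components uses 187 of 187 (binding); pick-and-place uses 132 of 140 (slack = 8); packaging uses 188 of 188 (binding).
By complementary slackness, y = 0 for the non-binding constraint.
The binding rows give the dual system: 3·y_components + 2·y_packaging = 28 and 4·y_components + 6·y_packaging = 44.
Solving: y_components = 8, y_packaging = 2.
Shadow price of components = 8.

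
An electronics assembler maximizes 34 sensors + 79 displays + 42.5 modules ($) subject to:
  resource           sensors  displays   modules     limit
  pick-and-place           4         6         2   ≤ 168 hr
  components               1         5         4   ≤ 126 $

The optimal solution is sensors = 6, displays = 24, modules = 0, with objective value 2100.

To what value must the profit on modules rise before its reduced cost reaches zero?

Check each constraint at x*: pick-and-place 168/168 (tight); components 126/126 (tight).
Dual feasibility on the basic columns requires 4·y_pick-and-place + 1·y_components = 34, 6·y_pick-and-place + 5·y_components = 79.
→ y_pick-and-place = 6.5 and y_components = 8.
modules enters the basis when its profit ≥ yᵀa₃ = 6.5·2 + 8·4 = 45.

45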